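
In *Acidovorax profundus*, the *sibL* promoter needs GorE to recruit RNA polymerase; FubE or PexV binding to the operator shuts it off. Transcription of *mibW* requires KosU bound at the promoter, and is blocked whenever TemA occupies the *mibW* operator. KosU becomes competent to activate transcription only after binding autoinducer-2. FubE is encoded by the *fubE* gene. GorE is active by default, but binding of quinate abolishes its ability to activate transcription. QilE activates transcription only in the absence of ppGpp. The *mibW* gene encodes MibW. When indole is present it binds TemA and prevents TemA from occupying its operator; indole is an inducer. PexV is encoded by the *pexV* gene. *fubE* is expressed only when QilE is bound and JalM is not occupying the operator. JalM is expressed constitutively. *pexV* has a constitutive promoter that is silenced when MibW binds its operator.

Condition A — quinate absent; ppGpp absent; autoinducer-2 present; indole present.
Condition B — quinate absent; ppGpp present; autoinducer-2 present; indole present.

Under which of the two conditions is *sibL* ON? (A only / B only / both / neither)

Condition A:
Quinate is absent, so GorE is active.
ppGpp is absent, so QilE is active.
JalM is produced constitutively and is active.
With repressor JalM bound, *fubE* is not transcribed.
So FubE is not produced.
Autoinducer-2 is present, so KosU is active.
Indole is present, so TemA is inactive.
No repressor is bound and KosU is active, so *mibW* is transcribed.
So MibW is produced and active.
With repressor MibW bound, *pexV* is not transcribed.
So PexV is not produced.
No repressor is bound and GorE is active, so *sibL* is transcribed.
→ *sibL* is ON in A.
Condition B:
Quinate is absent, so GorE is active.
ppGpp is present, so QilE is inactive.
JalM is produced constitutively and is active.
With repressor JalM bound, *fubE* is not transcribed.
So FubE is not produced.
Autoinducer-2 is present, so KosU is active.
Indole is present, so TemA is inactive.
No repressor is bound and KosU is active, so *mibW* is transcribed.
So MibW is produced and active.
With repressor MibW bound, *pexV* is not transcribed.
So PexV is not produced.
No repressor is bound and GorE is active, so *sibL* is transcribed.
→ *sibL* is ON in B.

both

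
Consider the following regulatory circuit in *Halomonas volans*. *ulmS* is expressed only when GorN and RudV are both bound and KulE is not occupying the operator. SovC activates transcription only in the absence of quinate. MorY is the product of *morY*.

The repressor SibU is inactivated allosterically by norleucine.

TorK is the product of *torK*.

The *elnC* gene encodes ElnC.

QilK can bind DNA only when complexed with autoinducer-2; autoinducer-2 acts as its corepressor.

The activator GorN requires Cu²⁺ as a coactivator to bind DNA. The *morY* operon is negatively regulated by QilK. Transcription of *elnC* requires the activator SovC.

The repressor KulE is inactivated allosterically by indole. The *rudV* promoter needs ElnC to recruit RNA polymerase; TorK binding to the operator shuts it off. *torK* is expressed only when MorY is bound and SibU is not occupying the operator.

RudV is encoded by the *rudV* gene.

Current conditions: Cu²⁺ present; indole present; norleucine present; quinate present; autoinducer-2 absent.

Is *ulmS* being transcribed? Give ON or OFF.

Indole is present, so KulE is inactive.
Cu²⁺ is present, so GorN is active.
Quinate is present, so SovC is inactive.
Required activator SovC is absent, so *elnC* is not transcribed.
So ElnC is not produced.
Autoinducer-2 is absent, so QilK is inactive.
With no repressor bound, *morY* is transcribed.
So MorY is produced and active.
Norleucine is present, so SibU is inactive.
No repressor is bound and MorY is active, so *torK* is transcribed.
So TorK is produced and active.
With repressor TorK bound, *rudV* is not transcribed.
So RudV is not produced.
Required activator RudV is absent, so *ulmS* is not transcribed.

OFF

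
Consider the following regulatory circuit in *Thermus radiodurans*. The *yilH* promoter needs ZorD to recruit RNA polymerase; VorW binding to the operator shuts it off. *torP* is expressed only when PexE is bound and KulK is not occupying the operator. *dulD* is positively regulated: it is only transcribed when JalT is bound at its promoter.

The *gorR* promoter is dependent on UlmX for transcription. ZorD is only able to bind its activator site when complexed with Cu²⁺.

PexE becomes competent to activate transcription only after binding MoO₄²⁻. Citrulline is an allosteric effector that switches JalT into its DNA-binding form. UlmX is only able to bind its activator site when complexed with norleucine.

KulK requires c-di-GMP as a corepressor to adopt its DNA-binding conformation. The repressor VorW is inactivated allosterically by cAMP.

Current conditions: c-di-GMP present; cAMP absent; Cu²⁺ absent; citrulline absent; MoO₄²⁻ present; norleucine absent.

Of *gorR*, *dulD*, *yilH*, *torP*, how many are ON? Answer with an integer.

Norleucine is absent, so UlmX is inactive.
Required activator UlmX is absent, so *gorR* is not transcribed.
→ *gorR* is OFF.
Citrulline is absent, so JalT is inactive.
Required activator JalT is absent, so *dulD* is not transcribed.
→ *dulD* is OFF.
Cu²⁺ is absent, so ZorD is inactive.
cAMP is absent, so VorW is active.
With repressor VorW bound, *yilH* is not transcribed.
→ *yilH* is OFF.
c-di-GMP is present, so KulK is active.
MoO₄²⁻ is present, so PexE is active.
With repressor KulK bound, *torP* is not transcribed.
→ *torP* is OFF.
0 of the 4 genes are transcribed.

0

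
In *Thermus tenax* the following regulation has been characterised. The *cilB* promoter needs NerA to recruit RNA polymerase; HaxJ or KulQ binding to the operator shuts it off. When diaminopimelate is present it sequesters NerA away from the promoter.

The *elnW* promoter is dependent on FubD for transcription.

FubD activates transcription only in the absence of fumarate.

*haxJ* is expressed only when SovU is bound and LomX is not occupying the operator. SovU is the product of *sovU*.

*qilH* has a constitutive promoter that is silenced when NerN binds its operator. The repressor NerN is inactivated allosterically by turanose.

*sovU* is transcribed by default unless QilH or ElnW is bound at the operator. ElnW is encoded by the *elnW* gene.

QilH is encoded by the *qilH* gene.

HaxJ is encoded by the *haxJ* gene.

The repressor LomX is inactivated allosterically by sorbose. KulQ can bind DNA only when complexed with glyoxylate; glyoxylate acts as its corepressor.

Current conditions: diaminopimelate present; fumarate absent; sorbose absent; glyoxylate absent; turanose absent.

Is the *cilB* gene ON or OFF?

Sorbose is absent, so LomX is active.
Turanose is absent, so NerN is active.
With repressor NerN bound, *qilH* is not transcribed.
So QilH is not produced.
Fumarate is absent, so FubD is active.
No repressor is bound and FubD is active, so *elnW* is transcribed.
So ElnW is produced and active.
With repressor ElnW bound, *sovU* is not transcribed.
So SovU is not produced.
With repressor LomX bound, *haxJ* is not transcribed.
So HaxJ is not produced.
Glyoxylate is absent, so KulQ is inactive.
Diaminopimelate is present, so NerA is inactive.
Required activator NerA is absent, so *cilB* is not transcribed.

OFF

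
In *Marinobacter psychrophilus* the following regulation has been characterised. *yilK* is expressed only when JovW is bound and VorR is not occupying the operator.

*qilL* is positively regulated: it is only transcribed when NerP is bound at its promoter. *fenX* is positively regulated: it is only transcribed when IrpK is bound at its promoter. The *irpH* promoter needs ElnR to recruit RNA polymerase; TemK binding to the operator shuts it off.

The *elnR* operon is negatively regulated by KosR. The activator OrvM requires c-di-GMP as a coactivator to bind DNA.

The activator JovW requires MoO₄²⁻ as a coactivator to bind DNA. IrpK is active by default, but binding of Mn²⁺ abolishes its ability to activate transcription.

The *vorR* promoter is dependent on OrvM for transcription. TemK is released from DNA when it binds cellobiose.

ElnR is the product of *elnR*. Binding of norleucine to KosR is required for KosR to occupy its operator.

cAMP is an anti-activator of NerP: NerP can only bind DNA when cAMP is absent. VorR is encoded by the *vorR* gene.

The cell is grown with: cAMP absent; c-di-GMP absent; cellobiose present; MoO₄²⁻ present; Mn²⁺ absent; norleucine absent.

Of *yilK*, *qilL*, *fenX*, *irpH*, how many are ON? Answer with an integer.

4

MoO₄²⁻ is present, so JovW is active.
c-di-GMP is absent, so OrvM is inactive.
Required activator OrvM is absent, so *vorR* is not transcribed.
So VorR is not produced.
No repressor is bound and JovW is active, so *yilK* is transcribed.
→ *yilK* is ON.
cAMP is absent, so NerP is active.
No repressor is bound and NerP is active, so *qilL* is transcribed.
→ *qilL* is ON.
Mn²⁺ is absent, so IrpK is active.
No repressor is bound and IrpK is active, so *fenX* is transcribed.
→ *fenX* is ON.
Cellobiose is present, so TemK is inactive.
Norleucine is absent, so KosR is inactive.
With no repressor bound, *elnR* is transcribed.
So ElnR is produced and active.
No repressor is bound and ElnR is active, so *irpH* is transcribed.
→ *irpH* is ON.
4 of the 4 genes are transcribed.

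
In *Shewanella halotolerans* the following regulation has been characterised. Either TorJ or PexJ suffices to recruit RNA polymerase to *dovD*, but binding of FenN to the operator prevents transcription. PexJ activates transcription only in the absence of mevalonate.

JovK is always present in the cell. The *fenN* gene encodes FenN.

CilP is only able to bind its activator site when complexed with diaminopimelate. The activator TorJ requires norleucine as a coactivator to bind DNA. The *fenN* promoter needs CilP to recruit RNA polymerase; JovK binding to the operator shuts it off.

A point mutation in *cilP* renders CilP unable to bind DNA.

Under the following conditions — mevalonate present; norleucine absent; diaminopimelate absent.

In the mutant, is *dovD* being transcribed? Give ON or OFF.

OFF

CilP is non-functional in this strain, so it has no effect.
JovK is produced constitutively and is active.
With repressor JovK bound, *fenN* is not transcribed.
So FenN is not produced.
Norleucine is absent, so TorJ is inactive.
Mevalonate is present, so PexJ is inactive.
No activator is available at the *dovD* promoter, so *dovD* is not transcribed.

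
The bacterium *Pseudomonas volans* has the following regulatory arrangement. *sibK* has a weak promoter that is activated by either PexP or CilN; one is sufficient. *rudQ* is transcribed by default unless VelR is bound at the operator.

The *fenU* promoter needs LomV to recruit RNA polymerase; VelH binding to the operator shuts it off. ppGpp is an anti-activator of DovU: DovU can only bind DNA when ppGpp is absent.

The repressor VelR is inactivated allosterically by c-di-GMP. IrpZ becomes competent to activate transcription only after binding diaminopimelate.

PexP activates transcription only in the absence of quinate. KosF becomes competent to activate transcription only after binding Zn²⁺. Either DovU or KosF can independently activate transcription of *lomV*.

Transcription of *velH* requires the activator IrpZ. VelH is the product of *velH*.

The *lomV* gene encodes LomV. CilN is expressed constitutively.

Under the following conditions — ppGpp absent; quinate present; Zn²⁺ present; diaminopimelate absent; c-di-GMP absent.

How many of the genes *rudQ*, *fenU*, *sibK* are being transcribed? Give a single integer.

c-di-GMP is absent, so VelR is active.
With repressor VelR bound, *rudQ* is not transcribed.
→ *rudQ* is OFF.
Diaminopimelate is absent, so IrpZ is inactive.
Required activator IrpZ is absent, so *velH* is not transcribed.
So VelH is not produced.
ppGpp is absent, so DovU is active.
Zn²⁺ is present, so KosF is active.
Activator DovU is present, so *lomV* is transcribed.
So LomV is produced and active.
No repressor is bound and LomV is active, so *fenU* is transcribed.
→ *fenU* is ON.
Quinate is present, so PexP is inactive.
CilN is produced constitutively and is active.
Activator CilN is present, so *sibK* is transcribed.
→ *sibK* is ON.
2 of the 3 genes are transcribed.

2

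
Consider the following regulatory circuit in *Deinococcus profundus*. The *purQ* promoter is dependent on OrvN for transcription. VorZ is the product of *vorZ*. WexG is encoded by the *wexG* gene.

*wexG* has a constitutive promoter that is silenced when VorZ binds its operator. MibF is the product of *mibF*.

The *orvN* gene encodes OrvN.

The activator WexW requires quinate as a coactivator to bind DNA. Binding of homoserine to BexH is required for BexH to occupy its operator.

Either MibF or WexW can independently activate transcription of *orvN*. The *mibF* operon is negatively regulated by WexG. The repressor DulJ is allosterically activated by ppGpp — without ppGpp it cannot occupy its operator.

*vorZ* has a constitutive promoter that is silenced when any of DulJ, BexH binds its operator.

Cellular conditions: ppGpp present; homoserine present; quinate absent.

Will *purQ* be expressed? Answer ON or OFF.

OFF

ppGpp is present, so DulJ is active.
Homoserine is present, so BexH is active.
With repressor DulJ bound, *vorZ* is not transcribed.
So VorZ is not produced.
With no repressor bound, *wexG* is transcribed.
So WexG is produced and active.
With repressor WexG bound, *mibF* is not transcribed.
So MibF is not produced.
Quinate is absent, so WexW is inactive.
No activator is available at the *orvN* promoter, so *orvN* is not transcribed.
So OrvN is not produced.
Required activator OrvN is absent, so *purQ* is not transcribed.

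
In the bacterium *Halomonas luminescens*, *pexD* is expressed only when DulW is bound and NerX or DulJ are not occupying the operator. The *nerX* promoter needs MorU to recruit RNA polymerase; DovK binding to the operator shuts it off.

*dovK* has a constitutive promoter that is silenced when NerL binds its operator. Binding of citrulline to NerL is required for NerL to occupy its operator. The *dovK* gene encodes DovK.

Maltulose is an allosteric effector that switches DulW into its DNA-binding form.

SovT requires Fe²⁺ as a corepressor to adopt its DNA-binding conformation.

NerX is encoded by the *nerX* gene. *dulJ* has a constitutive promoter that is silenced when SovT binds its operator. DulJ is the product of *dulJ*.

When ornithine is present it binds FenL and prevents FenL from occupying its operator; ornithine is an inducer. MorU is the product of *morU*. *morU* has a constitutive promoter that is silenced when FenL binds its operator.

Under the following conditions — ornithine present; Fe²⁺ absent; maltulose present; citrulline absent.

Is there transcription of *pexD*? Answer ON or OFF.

Ornithine is present, so FenL is inactive.
With no repressor bound, *morU* is transcribed.
So MorU is produced and active.
Citrulline is absent, so NerL is inactive.
With no repressor bound, *dovK* is transcribed.
So DovK is produced and active.
With repressor DovK bound, *nerX* is not transcribed.
So NerX is not produced.
Maltulose is present, so DulW is active.
Fe²⁺ is absent, so SovT is inactive.
With no repressor bound, *dulJ* is transcribed.
So DulJ is produced and active.
With repressor DulJ bound, *pexD* is not transcribed.

OFF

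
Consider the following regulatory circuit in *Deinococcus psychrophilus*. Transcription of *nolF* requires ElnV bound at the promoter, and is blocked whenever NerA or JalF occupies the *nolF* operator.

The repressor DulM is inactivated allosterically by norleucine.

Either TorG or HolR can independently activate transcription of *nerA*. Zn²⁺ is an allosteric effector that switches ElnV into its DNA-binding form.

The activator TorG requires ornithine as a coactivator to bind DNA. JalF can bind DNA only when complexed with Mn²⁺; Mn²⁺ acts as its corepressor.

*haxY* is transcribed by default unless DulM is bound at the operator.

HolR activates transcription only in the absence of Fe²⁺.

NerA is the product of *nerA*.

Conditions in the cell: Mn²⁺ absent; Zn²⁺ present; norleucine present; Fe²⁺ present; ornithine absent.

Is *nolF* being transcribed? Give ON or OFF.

Zn²⁺ is present, so ElnV is active.
Ornithine is absent, so TorG is inactive.
Fe²⁺ is present, so HolR is inactive.
No activator is available at the *nerA* promoter, so *nerA* is not transcribed.
So NerA is not produced.
Mn²⁺ is absent, so JalF is inactive.
No repressor is bound and ElnV is active, so *nolF* is transcribed.

ON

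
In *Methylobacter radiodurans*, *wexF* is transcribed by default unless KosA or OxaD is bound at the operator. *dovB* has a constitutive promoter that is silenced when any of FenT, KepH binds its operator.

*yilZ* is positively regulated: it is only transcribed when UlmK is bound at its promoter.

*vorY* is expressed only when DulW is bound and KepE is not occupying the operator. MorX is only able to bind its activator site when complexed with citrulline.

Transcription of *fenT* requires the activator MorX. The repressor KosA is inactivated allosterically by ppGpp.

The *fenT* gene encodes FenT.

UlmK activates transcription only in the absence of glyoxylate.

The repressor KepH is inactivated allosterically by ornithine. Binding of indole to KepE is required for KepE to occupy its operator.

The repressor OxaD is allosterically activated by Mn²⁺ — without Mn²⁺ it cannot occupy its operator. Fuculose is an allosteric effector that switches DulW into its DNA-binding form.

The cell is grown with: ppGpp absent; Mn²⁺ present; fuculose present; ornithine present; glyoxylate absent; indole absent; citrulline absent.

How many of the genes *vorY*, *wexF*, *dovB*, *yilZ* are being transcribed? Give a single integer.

3

Indole is absent, so KepE is inactive.
Fuculose is present, so DulW is active.
No repressor is bound and DulW is active, so *vorY* is transcribed.
→ *vorY* is ON.
ppGpp is absent, so KosA is active.
Mn²⁺ is present, so OxaD is active.
With repressor KosA bound, *wexF* is not transcribed.
→ *wexF* is OFF.
Citrulline is absent, so MorX is inactive.
Required activator MorX is absent, so *fenT* is not transcribed.
So FenT is not produced.
Ornithine is present, so KepH is inactive.
With no repressor bound, *dovB* is transcribed.
→ *dovB* is ON.
Glyoxylate is absent, so UlmK is active.
No repressor is bound and UlmK is active, so *yilZ* is transcribed.
→ *yilZ* is ON.
3 of the 4 genes are transcribed.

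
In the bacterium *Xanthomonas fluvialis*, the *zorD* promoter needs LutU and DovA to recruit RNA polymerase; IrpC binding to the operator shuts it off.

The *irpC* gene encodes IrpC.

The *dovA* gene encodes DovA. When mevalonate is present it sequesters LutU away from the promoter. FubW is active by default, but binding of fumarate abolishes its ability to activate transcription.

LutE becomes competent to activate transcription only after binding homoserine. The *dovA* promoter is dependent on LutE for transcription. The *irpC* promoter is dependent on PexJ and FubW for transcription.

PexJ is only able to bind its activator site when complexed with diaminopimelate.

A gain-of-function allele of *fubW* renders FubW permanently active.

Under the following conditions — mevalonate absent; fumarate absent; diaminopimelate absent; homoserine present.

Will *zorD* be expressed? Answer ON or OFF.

Mevalonate is absent, so LutU is active.
Diaminopimelate is absent, so PexJ is inactive.
FubW is constitutively active in this strain.
Required activator PexJ is absent, so *irpC* is not transcribed.
So IrpC is not produced.
Homoserine is present, so LutE is active.
No repressor is bound and LutE is active, so *dovA* is transcribed.
So DovA is produced and active.
No repressor is bound and LutU and DovA are active, so *zorD* is transcribed.

ON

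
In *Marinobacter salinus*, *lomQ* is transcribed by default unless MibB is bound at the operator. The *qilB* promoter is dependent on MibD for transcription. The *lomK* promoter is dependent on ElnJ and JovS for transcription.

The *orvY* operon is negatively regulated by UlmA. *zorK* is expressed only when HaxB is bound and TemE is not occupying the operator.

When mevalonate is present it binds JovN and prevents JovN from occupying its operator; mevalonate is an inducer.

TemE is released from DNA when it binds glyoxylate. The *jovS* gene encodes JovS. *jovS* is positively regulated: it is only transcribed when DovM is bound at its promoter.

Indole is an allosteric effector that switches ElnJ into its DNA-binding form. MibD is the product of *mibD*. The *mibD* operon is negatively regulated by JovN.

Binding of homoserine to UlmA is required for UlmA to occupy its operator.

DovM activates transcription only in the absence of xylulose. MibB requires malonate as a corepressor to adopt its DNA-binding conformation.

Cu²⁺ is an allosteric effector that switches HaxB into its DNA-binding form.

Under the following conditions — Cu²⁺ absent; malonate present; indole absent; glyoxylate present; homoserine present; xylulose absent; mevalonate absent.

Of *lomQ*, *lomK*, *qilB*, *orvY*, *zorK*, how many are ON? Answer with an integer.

0

Malonate is present, so MibB is active.
With repressor MibB bound, *lomQ* is not transcribed.
→ *lomQ* is OFF.
Indole is absent, so ElnJ is inactive.
Xylulose is absent, so DovM is active.
No repressor is bound and DovM is active, so *jovS* is transcribed.
So JovS is produced and active.
Required activator ElnJ is absent, so *lomK* is not transcribed.
→ *lomK* is OFF.
Mevalonate is absent, so JovN is active.
With repressor JovN bound, *mibD* is not transcribed.
So MibD is not produced.
Required activator MibD is absent, so *qilB* is not transcribed.
→ *qilB* is OFF.
Homoserine is present, so UlmA is active.
With repressor UlmA bound, *orvY* is not transcribed.
→ *orvY* is OFF.
Glyoxylate is present, so TemE is inactive.
Cu²⁺ is absent, so HaxB is inactive.
Required activator HaxB is absent, so *zorK* is not transcribed.
→ *zorK* is OFF.
0 of the 5 genes are transcribed.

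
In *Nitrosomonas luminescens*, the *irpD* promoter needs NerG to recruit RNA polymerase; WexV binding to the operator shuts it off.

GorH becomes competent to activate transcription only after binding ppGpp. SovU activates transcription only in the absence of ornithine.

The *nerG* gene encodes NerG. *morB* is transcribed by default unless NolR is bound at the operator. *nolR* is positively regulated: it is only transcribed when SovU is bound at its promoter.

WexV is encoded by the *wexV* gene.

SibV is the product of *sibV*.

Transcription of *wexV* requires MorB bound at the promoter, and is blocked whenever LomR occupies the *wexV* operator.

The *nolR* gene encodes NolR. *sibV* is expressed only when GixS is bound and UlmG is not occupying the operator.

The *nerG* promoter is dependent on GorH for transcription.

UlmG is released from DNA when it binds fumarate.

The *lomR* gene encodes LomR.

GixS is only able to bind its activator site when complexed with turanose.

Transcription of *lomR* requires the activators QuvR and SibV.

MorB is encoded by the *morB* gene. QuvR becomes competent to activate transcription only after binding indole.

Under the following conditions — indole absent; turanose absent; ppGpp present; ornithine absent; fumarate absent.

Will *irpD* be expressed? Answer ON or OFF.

ON

ppGpp is present, so GorH is active.
No repressor is bound and GorH is active, so *nerG* is transcribed.
So NerG is produced and active.
Indole is absent, so QuvR is inactive.
Fumarate is absent, so UlmG is active.
Turanose is absent, so GixS is inactive.
With repressor UlmG bound, *sibV* is not transcribed.
So SibV is not produced.
Required activator QuvR is absent, so *lomR* is not transcribed.
So LomR is not produced.
Ornithine is absent, so SovU is active.
No repressor is bound and SovU is active, so *nolR* is transcribed.
So NolR is produced and active.
With repressor NolR bound, *morB* is not transcribed.
So MorB is not produced.
Required activator MorB is absent, so *wexV* is not transcribed.
So WexV is not produced.
No repressor is bound and NerG is active, so *irpD* is transcribed.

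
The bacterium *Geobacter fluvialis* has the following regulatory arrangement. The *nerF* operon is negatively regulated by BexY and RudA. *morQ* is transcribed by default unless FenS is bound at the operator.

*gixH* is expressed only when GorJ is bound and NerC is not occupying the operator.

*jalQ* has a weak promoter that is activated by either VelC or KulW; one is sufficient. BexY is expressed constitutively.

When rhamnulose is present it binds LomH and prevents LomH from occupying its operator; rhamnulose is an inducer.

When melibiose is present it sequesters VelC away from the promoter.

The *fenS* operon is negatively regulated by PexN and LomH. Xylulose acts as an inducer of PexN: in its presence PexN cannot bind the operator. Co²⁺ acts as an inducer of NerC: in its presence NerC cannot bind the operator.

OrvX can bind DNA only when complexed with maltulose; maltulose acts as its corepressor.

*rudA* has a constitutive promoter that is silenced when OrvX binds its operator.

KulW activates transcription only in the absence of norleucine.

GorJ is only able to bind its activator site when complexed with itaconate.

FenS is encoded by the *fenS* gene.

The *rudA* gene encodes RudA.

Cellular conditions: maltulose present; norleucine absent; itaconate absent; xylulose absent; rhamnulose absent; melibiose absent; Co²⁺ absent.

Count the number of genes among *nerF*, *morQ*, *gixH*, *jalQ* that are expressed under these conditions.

BexY is produced constitutively and is active.
Maltulose is present, so OrvX is active.
With repressor OrvX bound, *rudA* is not transcribed.
So RudA is not produced.
With repressor BexY bound, *nerF* is not transcribed.
→ *nerF* is OFF.
Xylulose is absent, so PexN is active.
Rhamnulose is absent, so LomH is active.
With repressor PexN bound, *fenS* is not transcribed.
So FenS is not produced.
With no repressor bound, *morQ* is transcribed.
→ *morQ* is ON.
Itaconate is absent, so GorJ is inactive.
Co²⁺ is absent, so NerC is active.
With repressor NerC bound, *gixH* is not transcribed.
→ *gixH* is OFF.
Melibiose is absent, so VelC is active.
Norleucine is absent, so KulW is active.
Activator VelC is present, so *jalQ* is transcribed.
→ *jalQ* is ON.
2 of the 4 genes are transcribed.

2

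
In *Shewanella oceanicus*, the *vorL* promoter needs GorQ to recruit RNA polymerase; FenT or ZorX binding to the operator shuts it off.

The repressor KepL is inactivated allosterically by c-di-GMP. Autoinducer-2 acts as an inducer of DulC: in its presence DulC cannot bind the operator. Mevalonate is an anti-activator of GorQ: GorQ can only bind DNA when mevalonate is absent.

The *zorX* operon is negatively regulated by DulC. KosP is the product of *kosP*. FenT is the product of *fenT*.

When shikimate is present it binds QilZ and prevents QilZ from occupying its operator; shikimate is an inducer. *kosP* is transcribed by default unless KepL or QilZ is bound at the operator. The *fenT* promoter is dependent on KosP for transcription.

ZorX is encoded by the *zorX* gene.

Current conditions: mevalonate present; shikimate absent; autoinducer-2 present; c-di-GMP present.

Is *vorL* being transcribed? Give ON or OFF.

OFF

c-di-GMP is present, so KepL is inactive.
Shikimate is absent, so QilZ is active.
With repressor QilZ bound, *kosP* is not transcribed.
So KosP is not produced.
Required activator KosP is absent, so *fenT* is not transcribed.
So FenT is not produced.
Autoinducer-2 is present, so DulC is inactive.
With no repressor bound, *zorX* is transcribed.
So ZorX is produced and active.
Mevalonate is present, so GorQ is inactive.
With repressor ZorX bound, *vorL* is not transcribed.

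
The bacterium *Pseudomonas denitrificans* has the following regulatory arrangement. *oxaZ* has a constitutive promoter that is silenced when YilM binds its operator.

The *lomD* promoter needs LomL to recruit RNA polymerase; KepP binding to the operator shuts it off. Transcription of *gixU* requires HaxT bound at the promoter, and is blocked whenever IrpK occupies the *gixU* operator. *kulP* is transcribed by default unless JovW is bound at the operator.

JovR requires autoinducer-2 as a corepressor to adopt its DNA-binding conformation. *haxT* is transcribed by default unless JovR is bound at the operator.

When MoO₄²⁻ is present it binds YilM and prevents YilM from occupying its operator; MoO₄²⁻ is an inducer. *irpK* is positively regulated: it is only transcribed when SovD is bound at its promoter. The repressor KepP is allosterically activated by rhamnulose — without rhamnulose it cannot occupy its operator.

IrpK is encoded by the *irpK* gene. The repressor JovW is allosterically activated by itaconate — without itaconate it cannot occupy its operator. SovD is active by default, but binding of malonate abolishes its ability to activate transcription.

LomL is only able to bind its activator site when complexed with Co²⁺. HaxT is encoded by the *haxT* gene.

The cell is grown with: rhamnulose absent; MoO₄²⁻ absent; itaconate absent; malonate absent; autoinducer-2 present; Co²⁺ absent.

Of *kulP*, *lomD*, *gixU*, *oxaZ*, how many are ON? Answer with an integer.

1

Itaconate is absent, so JovW is inactive.
With no repressor bound, *kulP* is transcribed.
→ *kulP* is ON.
Rhamnulose is absent, so KepP is inactive.
Co²⁺ is absent, so LomL is inactive.
Required activator LomL is absent, so *lomD* is not transcribed.
→ *lomD* is OFF.
Malonate is absent, so SovD is active.
No repressor is bound and SovD is active, so *irpK* is transcribed.
So IrpK is produced and active.
Autoinducer-2 is present, so JovR is active.
With repressor JovR bound, *haxT* is not transcribed.
So HaxT is not produced.
With repressor IrpK bound, *gixU* is not transcribed.
→ *gixU* is OFF.
MoO₄²⁻ is absent, so YilM is active.
With repressor YilM bound, *oxaZ* is not transcribed.
→ *oxaZ* is OFF.
1 of the 4 genes is transcribed.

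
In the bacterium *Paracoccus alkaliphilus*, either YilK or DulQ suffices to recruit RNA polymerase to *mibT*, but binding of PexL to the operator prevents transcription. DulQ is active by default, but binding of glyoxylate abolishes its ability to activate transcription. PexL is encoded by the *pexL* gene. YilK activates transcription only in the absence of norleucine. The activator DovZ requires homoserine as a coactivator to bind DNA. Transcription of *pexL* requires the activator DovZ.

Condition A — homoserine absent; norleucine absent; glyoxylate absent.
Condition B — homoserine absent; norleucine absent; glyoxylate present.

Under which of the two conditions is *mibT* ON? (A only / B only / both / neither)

Condition A:
Homoserine is absent, so DovZ is inactive.
Required activator DovZ is absent, so *pexL* is not transcribed.
So PexL is not produced.
Norleucine is absent, so YilK is active.
Glyoxylate is absent, so DulQ is active.
Activator YilK is present, so *mibT* is transcribed.
→ *mibT* is ON in A.
Condition B:
Homoserine is absent, so DovZ is inactive.
Required activator DovZ is absent, so *pexL* is not transcribed.
So PexL is not produced.
Norleucine is absent, so YilK is active.
Glyoxylate is present, so DulQ is inactive.
Activator YilK is present, so *mibT* is transcribed.
→ *mibT* is ON in B.

both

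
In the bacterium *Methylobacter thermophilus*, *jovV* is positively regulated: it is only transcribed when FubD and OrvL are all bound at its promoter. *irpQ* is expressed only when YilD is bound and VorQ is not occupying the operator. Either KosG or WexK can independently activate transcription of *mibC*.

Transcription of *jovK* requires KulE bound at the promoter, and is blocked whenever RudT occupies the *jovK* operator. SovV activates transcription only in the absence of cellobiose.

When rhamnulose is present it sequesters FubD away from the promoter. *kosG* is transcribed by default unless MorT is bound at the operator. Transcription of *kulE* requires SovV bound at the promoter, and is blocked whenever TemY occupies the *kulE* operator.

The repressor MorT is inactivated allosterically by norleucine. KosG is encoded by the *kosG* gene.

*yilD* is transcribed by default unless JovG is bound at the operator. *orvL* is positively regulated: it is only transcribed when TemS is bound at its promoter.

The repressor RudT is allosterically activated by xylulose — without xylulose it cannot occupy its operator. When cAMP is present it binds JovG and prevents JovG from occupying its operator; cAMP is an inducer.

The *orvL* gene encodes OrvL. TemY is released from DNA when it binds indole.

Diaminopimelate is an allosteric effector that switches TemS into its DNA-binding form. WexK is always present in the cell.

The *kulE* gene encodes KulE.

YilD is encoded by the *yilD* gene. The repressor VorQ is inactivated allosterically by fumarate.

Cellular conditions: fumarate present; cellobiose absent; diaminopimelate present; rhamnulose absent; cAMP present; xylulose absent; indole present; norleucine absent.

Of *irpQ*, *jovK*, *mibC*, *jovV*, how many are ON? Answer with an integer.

cAMP is present, so JovG is inactive.
With no repressor bound, *yilD* is transcribed.
So YilD is produced and active.
Fumarate is present, so VorQ is inactive.
No repressor is bound and YilD is active, so *irpQ* is transcribed.
→ *irpQ* is ON.
Xylulose is absent, so RudT is inactive.
Indole is present, so TemY is inactive.
Cellobiose is absent, so SovV is active.
No repressor is bound and SovV is active, so *kulE* is transcribed.
So KulE is produced and active.
No repressor is bound and KulE is active, so *jovK* is transcribed.
→ *jovK* is ON.
Norleucine is absent, so MorT is active.
With repressor MorT bound, *kosG* is not transcribed.
So KosG is not produced.
WexK is produced constitutively and is active.
Activator WexK is present, so *mibC* is transcribed.
→ *mibC* is ON.
Rhamnulose is absent, so FubD is active.
Diaminopimelate is present, so TemS is active.
No repressor is bound and TemS is active, so *orvL* is transcribed.
So OrvL is produced and active.
No repressor is bound and FubD and OrvL are active, so *jovV* is transcribed.
→ *jovV* is ON.
4 of the 4 genes are transcribed.

4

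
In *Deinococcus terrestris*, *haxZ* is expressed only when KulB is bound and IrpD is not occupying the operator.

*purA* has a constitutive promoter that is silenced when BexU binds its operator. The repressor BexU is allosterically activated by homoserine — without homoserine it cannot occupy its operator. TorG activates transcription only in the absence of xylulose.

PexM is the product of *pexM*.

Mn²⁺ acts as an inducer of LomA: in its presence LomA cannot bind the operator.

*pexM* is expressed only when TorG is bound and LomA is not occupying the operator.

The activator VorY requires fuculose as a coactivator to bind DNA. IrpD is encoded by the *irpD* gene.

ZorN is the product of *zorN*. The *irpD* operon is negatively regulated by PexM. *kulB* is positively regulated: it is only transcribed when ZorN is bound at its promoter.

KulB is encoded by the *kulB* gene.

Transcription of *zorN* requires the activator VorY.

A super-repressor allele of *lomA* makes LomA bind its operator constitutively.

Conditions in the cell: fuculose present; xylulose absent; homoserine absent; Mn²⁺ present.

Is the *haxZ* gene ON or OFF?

Fuculose is present, so VorY is active.
No repressor is bound and VorY is active, so *zorN* is transcribed.
So ZorN is produced and active.
No repressor is bound and ZorN is active, so *kulB* is transcribed.
So KulB is produced and active.
Xylulose is absent, so TorG is active.
LomA is constitutively active in this strain.
With repressor LomA bound, *pexM* is not transcribed.
So PexM is not produced.
With no repressor bound, *irpD* is transcribed.
So IrpD is produced and active.
With repressor IrpD bound, *haxZ* is not transcribed.

OFF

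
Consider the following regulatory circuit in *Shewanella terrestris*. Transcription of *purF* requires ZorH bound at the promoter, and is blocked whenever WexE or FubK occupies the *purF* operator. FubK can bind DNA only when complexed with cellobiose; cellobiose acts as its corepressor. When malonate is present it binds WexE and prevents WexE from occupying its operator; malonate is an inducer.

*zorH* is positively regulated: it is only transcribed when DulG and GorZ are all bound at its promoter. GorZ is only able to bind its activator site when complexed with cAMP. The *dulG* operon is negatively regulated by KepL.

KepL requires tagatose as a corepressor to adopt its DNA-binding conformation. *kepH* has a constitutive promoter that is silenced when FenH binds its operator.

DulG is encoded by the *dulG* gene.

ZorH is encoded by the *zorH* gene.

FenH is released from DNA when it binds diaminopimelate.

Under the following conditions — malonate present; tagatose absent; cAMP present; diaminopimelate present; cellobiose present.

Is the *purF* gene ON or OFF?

Tagatose is absent, so KepL is inactive.
With no repressor bound, *dulG* is transcribed.
So DulG is produced and active.
cAMP is present, so GorZ is active.
No repressor is bound and DulG and GorZ are active, so *zorH* is transcribed.
So ZorH is produced and active.
Malonate is present, so WexE is inactive.
Cellobiose is present, so FubK is active.
With repressor FubK bound, *purF* is not transcribed.

OFF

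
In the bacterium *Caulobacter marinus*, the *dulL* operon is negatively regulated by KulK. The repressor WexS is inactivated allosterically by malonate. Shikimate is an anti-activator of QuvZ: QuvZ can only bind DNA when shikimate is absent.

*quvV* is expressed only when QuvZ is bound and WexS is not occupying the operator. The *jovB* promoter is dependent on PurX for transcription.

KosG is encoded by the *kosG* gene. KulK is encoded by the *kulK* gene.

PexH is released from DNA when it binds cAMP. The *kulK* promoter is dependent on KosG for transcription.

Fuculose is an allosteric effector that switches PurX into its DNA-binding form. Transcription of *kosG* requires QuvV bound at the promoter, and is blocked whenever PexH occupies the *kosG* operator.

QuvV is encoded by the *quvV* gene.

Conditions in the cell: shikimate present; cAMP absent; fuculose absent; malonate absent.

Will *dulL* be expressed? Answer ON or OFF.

Shikimate is present, so QuvZ is inactive.
Malonate is absent, so WexS is active.
With repressor WexS bound, *quvV* is not transcribed.
So QuvV is not produced.
cAMP is absent, so PexH is active.
With repressor PexH bound, *kosG* is not transcribed.
So KosG is not produced.
Required activator KosG is absent, so *kulK* is not transcribed.
So KulK is not produced.
With no repressor bound, *dulL* is transcribed.

ON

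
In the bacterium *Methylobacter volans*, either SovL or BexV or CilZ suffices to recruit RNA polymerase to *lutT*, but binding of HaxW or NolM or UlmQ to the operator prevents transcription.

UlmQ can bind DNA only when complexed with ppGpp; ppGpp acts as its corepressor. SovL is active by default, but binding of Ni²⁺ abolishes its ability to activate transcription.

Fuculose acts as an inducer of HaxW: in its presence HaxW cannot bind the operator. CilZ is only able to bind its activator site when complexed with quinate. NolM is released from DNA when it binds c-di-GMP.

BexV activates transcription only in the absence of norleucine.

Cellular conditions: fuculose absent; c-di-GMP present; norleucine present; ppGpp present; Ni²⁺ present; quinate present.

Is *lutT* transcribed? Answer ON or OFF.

OFF

Ni²⁺ is present, so SovL is inactive.
Norleucine is present, so BexV is inactive.
Fuculose is absent, so HaxW is active.
c-di-GMP is present, so NolM is inactive.
ppGpp is present, so UlmQ is active.
Quinate is present, so CilZ is active.
With repressor HaxW bound, *lutT* is not transcribed.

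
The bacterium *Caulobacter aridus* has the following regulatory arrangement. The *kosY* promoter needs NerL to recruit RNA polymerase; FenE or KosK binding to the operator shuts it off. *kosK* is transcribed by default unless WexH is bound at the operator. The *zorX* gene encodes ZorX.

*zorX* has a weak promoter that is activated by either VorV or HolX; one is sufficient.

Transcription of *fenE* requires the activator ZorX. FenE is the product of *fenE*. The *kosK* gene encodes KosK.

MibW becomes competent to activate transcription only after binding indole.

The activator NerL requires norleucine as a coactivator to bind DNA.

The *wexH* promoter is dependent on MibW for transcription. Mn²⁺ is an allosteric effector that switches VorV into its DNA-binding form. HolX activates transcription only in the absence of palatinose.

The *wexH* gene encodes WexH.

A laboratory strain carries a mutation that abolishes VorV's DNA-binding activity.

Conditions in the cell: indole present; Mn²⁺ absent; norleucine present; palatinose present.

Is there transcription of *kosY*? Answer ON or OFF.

Norleucine is present, so NerL is active.
VorV is non-functional in this strain, so it has no effect.
Palatinose is present, so HolX is inactive.
No activator is available at the *zorX* promoter, so *zorX* is not transcribed.
So ZorX is not produced.
Required activator ZorX is absent, so *fenE* is not transcribed.
So FenE is not produced.
Indole is present, so MibW is active.
No repressor is bound and MibW is active, so *wexH* is transcribed.
So WexH is produced and active.
With repressor WexH bound, *kosK* is not transcribed.
So KosK is not produced.
No repressor is bound and NerL is active, so *kosY* is transcribed.

ON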